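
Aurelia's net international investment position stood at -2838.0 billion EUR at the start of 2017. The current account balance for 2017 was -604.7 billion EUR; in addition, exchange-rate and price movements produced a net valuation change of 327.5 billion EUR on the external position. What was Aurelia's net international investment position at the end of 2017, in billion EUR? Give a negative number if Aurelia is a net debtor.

-3115.2

Change in NIIP = current account + net valuation change = -604.7 + 327.5 = -277.2
End-of-year NIIP = -2838.0 + (-277.2) = -3115.2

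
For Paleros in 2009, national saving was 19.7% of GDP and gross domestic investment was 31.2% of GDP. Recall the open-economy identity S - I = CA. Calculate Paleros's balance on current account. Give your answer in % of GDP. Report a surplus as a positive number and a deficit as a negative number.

CA = S - I = 19.7 - 31.2 = -11.5

-11.5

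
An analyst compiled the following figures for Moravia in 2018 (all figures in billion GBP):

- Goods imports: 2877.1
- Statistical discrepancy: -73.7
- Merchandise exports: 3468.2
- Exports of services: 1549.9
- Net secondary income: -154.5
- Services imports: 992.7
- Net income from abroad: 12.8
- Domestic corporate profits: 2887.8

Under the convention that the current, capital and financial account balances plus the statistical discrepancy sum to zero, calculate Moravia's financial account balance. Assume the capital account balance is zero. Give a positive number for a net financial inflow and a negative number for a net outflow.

Goods balance = 3468.2 - 2877.1 = 591.1
Services balance = 1549.9 - 992.7 = 557.2
Trade balance (goods + services) = 591.1 + 557.2 = 1148.3
Net primary income = 12.8
Net secondary income = -154.5
Current account = 1148.3 + 12.8 + (-154.5) = 1006.6
Financial account = -(1006.6 + (-73.7)) = -932.9

-932.9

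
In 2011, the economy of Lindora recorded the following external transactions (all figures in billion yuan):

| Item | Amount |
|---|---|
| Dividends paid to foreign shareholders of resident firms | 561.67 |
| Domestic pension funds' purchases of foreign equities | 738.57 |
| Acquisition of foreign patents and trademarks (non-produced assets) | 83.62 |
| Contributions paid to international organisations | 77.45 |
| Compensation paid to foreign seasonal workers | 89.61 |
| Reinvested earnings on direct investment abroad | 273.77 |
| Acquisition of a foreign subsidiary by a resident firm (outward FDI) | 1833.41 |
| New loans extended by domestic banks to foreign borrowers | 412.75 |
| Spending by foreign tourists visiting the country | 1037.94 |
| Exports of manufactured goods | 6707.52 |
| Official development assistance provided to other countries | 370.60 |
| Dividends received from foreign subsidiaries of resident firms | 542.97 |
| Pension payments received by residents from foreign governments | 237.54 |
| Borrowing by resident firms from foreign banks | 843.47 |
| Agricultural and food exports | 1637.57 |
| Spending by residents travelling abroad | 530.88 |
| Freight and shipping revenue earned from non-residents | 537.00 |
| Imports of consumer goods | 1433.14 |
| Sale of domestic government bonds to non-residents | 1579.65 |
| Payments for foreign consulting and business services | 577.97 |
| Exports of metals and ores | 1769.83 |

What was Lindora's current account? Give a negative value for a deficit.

9102.82

Goods: 1637.57 - 1433.14 + 6707.52 + 1769.83 = 8681.78
Services: 537.00 - 530.88 + 1037.94 - 577.97 = 466.09
Primary income: 273.77 + 542.97 - 561.67 - 89.61 = 165.46
Secondary income: 237.54 - 77.45 - 370.60 = -210.51
Current account = 8681.78 + 466.09 + 165.46 + (-210.51) = 9102.82
(Excluded from the current account — financial account: domestic pension funds' purchases of foreign equities 738.57, acquisition of a foreign subsidiary by a resident firm (outward FDI) 1833.41, new loans extended by domestic banks to foreign borrowers 412.75, borrowing by resident firms from foreign banks 843.47, sale of domestic government bonds to non-residents 1579.65; capital account: acquisition of foreign patents and trademarks (non-produced assets) 83.62.)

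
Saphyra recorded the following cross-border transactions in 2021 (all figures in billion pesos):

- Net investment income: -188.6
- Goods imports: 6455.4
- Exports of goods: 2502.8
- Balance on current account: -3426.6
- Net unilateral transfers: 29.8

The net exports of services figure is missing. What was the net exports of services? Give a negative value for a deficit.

Current account = goods balance + services balance + net primary income + net secondary income
Sum of the known components = -4111.4
Net exports of services = CA - (known components) = -3426.6 - (-4111.4) = 684.8

684.8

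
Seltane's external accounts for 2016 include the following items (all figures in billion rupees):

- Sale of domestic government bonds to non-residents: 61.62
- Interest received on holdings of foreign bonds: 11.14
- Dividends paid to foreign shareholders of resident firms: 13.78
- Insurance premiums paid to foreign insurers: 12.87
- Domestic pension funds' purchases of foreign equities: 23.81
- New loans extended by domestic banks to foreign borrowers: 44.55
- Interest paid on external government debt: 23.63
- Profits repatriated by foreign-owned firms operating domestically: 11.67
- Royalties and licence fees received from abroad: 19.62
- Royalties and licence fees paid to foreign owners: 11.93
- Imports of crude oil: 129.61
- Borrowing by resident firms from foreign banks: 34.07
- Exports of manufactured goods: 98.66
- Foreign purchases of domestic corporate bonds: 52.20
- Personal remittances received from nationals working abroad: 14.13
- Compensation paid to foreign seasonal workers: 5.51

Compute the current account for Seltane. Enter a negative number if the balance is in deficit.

Goods: -129.61 + 98.66 = -30.95
Services: 19.62 - 11.93 - 12.87 = -5.18
Primary income: -5.51 - 13.78 - 11.67 - 23.63 + 11.14 = -43.45
Secondary income: 14.13
Current account = (-30.95) + (-5.18) + (-43.45) + 14.13 = -65.45
(Excluded from the current account — financial account: sale of domestic government bonds to non-residents 61.62, domestic pension funds' purchases of foreign equities 23.81, new loans extended by domestic banks to foreign borrowers 44.55, borrowing by resident firms from foreign banks 34.07, foreign purchases of domestic corporate bonds 52.20.)

-65.45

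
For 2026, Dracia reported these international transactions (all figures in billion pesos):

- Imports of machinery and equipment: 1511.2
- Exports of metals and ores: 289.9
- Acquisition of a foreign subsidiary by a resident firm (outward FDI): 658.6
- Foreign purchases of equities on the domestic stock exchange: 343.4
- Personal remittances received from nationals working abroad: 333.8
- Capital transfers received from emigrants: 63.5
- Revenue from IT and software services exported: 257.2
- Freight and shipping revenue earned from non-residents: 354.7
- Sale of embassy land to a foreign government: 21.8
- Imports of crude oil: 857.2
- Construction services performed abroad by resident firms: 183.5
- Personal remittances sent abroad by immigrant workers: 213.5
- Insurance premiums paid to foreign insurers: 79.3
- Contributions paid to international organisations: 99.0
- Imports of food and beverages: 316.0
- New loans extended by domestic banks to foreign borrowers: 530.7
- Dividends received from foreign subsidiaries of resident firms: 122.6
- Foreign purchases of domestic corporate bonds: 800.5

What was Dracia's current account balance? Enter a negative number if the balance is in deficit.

-1534.5

Goods: -316.0 + 289.9 - 857.2 - 1511.2 = -2394.5
Services: 257.2 + 183.5 + 354.7 - 79.3 = 716.1
Primary income: 122.6
Secondary income: 333.8 - 213.5 - 99.0 = 21.3
Current account = (-2394.5) + 716.1 + 122.6 + 21.3 = -1534.5
(Excluded from the current account — financial account: acquisition of a foreign subsidiary by a resident firm (outward FDI) 658.6, foreign purchases of equities on the domestic stock exchange 343.4, new loans extended by domestic banks to foreign borrowers 530.7, foreign purchases of domestic corporate bonds 800.5; capital account: capital transfers received from emigrants 63.5, sale of embassy land to a foreign government 21.8.)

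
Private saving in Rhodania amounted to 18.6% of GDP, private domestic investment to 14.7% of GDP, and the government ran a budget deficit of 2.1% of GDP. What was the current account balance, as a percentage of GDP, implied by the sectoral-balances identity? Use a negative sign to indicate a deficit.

1.8

By the sectoral-balances identity, CA = (S_private - I) + (T - G).
Private balance = 18.6 - 14.7 = 3.9
Government balance (T - G) = -2.1
CA = 3.9 + (-2.1) = 1.8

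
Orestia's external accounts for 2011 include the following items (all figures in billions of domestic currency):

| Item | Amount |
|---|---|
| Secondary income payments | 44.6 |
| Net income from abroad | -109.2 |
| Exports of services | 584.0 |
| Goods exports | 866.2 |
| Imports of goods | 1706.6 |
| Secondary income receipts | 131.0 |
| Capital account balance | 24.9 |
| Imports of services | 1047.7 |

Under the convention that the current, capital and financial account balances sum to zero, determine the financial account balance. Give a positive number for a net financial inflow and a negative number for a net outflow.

1302.0

Goods balance = 866.2 - 1706.6 = -840.4
Services balance = 584.0 - 1047.7 = -463.7
Trade balance (goods + services) = -840.4 + (-463.7) = -1304.1
Net primary income = -109.2
Net secondary income = 131.0 - 44.6 = 86.4
Current account = -1304.1 + (-109.2) + 86.4 = -1326.9
Financial account = -(-1326.9 + 24.9) = 1302.0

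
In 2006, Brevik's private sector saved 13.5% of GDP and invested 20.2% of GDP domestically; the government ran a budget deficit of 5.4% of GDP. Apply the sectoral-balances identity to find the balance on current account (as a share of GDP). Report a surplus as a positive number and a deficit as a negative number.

By the sectoral-balances identity, CA = (S_private - I) + (T - G).
Private balance = 13.5 - 20.2 = -6.7
Government balance (T - G) = -5.4
CA = -6.7 + (-5.4) = -12.1

-12.1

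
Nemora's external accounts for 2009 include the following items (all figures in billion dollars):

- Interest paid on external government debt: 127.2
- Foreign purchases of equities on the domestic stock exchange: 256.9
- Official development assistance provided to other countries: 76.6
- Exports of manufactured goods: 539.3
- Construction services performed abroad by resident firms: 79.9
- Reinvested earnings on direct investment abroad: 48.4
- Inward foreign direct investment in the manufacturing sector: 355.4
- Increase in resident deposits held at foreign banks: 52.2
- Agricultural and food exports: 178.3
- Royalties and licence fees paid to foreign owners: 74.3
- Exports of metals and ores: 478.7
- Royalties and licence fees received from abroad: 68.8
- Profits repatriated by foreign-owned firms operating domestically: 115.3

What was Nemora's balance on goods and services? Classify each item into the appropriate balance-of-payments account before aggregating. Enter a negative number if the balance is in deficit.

Goods: 478.7 + 539.3 + 178.3 = 1196.3
Services: 79.9 + 68.8 - 74.3 = 74.4
Trade balance = 1196.3 + 74.4 = 1270.7
(Excluded from the trade balance — primary income: interest paid on external government debt 127.2, reinvested earnings on direct investment abroad 48.4, profits repatriated by foreign-owned firms operating domestically 115.3; financial account: foreign purchases of equities on the domestic stock exchange 256.9, inward foreign direct investment in the manufacturing sector 355.4, increase in resident deposits held at foreign banks 52.2; secondary income: official development assistance provided to other countries 76.6.)

1270.7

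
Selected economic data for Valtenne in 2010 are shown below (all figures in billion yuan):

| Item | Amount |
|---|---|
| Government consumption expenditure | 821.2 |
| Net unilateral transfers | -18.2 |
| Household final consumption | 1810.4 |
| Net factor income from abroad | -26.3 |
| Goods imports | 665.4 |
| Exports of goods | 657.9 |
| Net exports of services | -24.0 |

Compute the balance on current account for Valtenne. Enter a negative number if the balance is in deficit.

Goods balance = 657.9 - 665.4 = -7.5
Services balance = -24.0
Trade balance (goods + services) = -7.5 + (-24.0) = -31.5
Net primary income = -26.3
Net secondary income = -18.2
Current account = -31.5 + (-26.3) + (-18.2) = -76.0

-76.0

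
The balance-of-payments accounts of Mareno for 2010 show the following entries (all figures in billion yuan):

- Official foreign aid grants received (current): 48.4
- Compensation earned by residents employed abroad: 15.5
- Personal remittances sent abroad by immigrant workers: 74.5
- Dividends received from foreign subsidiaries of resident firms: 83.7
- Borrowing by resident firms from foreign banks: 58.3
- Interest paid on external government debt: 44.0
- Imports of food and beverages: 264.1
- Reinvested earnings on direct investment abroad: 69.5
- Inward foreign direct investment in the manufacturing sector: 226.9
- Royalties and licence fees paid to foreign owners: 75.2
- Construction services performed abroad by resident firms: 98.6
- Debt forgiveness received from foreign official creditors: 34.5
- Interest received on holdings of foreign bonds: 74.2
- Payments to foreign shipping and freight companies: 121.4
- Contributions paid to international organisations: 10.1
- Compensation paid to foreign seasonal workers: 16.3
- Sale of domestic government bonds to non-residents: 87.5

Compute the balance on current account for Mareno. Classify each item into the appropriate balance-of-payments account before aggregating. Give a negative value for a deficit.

Goods: -264.1
Services: -75.2 + 98.6 - 121.4 = -98.0
Primary income: -44.0 + 69.5 + 15.5 + 74.2 - 16.3 + 83.7 = 182.6
Secondary income: -10.1 + 48.4 - 74.5 = -36.2
Current account = (-264.1) + (-98.0) + 182.6 + (-36.2) = -215.7
(Excluded from the current account — financial account: borrowing by resident firms from foreign banks 58.3, inward foreign direct investment in the manufacturing sector 226.9, sale of domestic government bonds to non-residents 87.5; capital account: debt forgiveness received from foreign official creditors 34.5.)

-215.7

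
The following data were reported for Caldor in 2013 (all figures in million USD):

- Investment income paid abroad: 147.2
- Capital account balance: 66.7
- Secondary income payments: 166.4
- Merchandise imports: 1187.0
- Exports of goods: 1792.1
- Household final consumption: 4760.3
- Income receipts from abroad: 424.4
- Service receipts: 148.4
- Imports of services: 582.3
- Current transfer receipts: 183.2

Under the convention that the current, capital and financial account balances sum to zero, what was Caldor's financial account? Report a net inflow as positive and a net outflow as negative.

-531.9

Goods balance = 1792.1 - 1187.0 = 605.1
Services balance = 148.4 - 582.3 = -433.9
Trade balance (goods + services) = 605.1 + (-433.9) = 171.2
Net primary income = 424.4 - 147.2 = 277.2
Net secondary income = 183.2 - 166.4 = 16.8
Current account = 171.2 + 277.2 + 16.8 = 465.2
Financial account = -(465.2 + 66.7) = -531.9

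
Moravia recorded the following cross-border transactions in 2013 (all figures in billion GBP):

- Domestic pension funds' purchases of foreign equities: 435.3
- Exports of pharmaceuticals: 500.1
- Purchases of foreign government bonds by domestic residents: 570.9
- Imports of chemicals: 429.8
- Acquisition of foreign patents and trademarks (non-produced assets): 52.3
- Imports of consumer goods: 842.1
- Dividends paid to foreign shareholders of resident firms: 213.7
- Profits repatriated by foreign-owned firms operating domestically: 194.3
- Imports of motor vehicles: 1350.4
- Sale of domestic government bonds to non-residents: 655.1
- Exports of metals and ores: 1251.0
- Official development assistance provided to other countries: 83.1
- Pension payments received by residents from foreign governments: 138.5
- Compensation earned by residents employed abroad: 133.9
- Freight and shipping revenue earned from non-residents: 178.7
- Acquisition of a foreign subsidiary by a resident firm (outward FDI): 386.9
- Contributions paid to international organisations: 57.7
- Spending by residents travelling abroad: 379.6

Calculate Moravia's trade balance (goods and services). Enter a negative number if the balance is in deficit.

-1072.1

Goods: -1350.4 + 500.1 - 429.8 - 842.1 + 1251.0 = -871.2
Services: 178.7 - 379.6 = -200.9
Trade balance = -871.2 + (-200.9) = -1072.1
(Excluded from the trade balance — financial account: domestic pension funds' purchases of foreign equities 435.3, purchases of foreign government bonds by domestic residents 570.9, sale of domestic government bonds to non-residents 655.1, acquisition of a foreign subsidiary by a resident firm (outward FDI) 386.9; capital account: acquisition of foreign patents and trademarks (non-produced assets) 52.3; primary income: dividends paid to foreign shareholders of resident firms 213.7, profits repatriated by foreign-owned firms operating domestically 194.3, compensation earned by residents employed abroad 133.9; secondary income: official development assistance provided to other countries 83.1, pension payments received by residents from foreign governments 138.5, contributions paid to international organisations 57.7.)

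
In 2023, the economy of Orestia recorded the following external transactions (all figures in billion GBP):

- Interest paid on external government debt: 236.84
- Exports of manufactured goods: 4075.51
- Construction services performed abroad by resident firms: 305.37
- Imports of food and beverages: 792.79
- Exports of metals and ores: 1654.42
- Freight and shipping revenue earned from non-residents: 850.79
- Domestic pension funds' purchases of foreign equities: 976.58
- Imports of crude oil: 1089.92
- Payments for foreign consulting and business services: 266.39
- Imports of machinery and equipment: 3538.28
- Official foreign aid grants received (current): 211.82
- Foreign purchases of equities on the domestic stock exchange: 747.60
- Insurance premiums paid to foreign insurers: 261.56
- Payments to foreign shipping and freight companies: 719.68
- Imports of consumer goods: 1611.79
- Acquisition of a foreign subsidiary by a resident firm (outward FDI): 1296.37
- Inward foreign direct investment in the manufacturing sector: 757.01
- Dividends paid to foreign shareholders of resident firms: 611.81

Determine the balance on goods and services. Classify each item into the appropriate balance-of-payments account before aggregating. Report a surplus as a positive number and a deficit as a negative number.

-1394.32

Goods: -3538.28 + 4075.51 + 1654.42 - 792.79 - 1089.92 - 1611.79 = -1302.85
Services: 850.79 - 266.39 - 261.56 + 305.37 - 719.68 = -91.47
Trade balance = -1302.85 + (-91.47) = -1394.32
(Excluded from the trade balance — primary income: interest paid on external government debt 236.84, dividends paid to foreign shareholders of resident firms 611.81; financial account: domestic pension funds' purchases of foreign equities 976.58, foreign purchases of equities on the domestic stock exchange 747.60, acquisition of a foreign subsidiary by a resident firm (outward FDI) 1296.37, inward foreign direct investment in the manufacturing sector 757.01; secondary income: official foreign aid grants received (current) 211.82.)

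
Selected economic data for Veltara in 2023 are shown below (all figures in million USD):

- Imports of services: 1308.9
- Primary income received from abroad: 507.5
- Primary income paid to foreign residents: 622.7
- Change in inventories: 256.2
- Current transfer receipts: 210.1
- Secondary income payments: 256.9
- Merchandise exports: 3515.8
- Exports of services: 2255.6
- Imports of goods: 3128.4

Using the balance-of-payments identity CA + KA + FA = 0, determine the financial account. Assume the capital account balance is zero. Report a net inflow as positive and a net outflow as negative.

-1172.1

Goods balance = 3515.8 - 3128.4 = 387.4
Services balance = 2255.6 - 1308.9 = 946.7
Trade balance (goods + services) = 387.4 + 946.7 = 1334.1
Net primary income = 507.5 - 622.7 = -115.2
Net secondary income = 210.1 - 256.9 = -46.8
Current account = 1334.1 + (-115.2) + (-46.8) = 1172.1
Financial account = -(1172.1) = -1172.1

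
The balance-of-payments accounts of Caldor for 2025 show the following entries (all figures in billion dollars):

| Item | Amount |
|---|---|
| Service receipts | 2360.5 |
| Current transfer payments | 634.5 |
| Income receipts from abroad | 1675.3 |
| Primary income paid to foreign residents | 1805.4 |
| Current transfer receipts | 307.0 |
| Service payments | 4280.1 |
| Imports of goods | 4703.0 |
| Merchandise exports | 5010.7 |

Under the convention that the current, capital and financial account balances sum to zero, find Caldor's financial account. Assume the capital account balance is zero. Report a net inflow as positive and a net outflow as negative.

2069.5

Goods balance = 5010.7 - 4703.0 = 307.7
Services balance = 2360.5 - 4280.1 = -1919.6
Trade balance (goods + services) = 307.7 + (-1919.6) = -1611.9
Net primary income = 1675.3 - 1805.4 = -130.1
Net secondary income = 307.0 - 634.5 = -327.5
Current account = -1611.9 + (-130.1) + (-327.5) = -2069.5
Financial account = -(-2069.5) = 2069.5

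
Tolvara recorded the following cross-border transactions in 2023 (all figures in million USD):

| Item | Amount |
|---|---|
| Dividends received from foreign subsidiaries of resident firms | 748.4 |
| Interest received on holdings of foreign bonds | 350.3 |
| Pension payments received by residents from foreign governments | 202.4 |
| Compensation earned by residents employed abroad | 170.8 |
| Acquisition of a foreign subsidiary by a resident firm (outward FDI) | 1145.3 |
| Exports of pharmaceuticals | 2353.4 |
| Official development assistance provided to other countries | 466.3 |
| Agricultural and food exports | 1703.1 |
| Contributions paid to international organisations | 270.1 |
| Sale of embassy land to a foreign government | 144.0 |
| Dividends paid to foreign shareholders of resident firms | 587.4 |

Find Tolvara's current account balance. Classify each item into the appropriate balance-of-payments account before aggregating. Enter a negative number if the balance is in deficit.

4204.6

Goods: 2353.4 + 1703.1 = 4056.5
Primary income: 748.4 + 350.3 + 170.8 - 587.4 = 682.1
Secondary income: -270.1 - 466.3 + 202.4 = -534.0
Current account = 4056.5 + 682.1 + (-534.0) = 4204.6
(Excluded from the current account — financial account: acquisition of a foreign subsidiary by a resident firm (outward FDI) 1145.3; capital account: sale of embassy land to a foreign government 144.0.)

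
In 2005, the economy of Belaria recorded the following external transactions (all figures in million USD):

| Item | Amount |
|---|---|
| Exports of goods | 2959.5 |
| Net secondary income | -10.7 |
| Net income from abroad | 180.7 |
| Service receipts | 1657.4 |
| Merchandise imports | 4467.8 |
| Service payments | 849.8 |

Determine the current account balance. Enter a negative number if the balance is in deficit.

Goods balance = 2959.5 - 4467.8 = -1508.3
Services balance = 1657.4 - 849.8 = 807.6
Trade balance (goods + services) = -1508.3 + 807.6 = -700.7
Net primary income = 180.7
Net secondary income = -10.7
Current account = -700.7 + 180.7 + (-10.7) = -530.7

-530.7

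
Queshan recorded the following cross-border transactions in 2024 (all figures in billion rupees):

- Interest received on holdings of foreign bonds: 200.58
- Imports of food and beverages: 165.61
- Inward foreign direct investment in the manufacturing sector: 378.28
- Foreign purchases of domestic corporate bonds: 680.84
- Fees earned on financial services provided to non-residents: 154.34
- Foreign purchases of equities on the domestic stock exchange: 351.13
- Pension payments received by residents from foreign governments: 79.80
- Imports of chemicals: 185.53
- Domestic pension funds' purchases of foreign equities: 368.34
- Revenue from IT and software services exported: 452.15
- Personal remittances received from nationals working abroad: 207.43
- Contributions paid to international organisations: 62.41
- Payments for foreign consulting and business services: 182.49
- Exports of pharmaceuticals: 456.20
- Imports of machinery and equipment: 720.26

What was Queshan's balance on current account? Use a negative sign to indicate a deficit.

Goods: -165.61 - 185.53 + 456.20 - 720.26 = -615.20
Services: 154.34 + 452.15 - 182.49 = 424.00
Primary income: 200.58
Secondary income: -62.41 + 79.80 + 207.43 = 224.82
Current account = (-615.20) + 424.00 + 200.58 + 224.82 = 234.20
(Excluded from the current account — financial account: inward foreign direct investment in the manufacturing sector 378.28, foreign purchases of domestic corporate bonds 680.84, foreign purchases of equities on the domestic stock exchange 351.13, domestic pension funds' purchases of foreign equities 368.34.)

234.20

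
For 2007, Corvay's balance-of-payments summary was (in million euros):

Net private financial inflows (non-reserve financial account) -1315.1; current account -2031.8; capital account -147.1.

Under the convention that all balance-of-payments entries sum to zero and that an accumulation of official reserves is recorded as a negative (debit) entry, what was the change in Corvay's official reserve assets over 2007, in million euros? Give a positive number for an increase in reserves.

Official reserve transactions balance = -((-2031.8) + (-147.1) + (-1315.1)) = 3494.0
An accumulation of reserves is recorded as a debit (negative entry), so the change in the stock of reserves is the negative of that balance.
Change in official reserves = -(3494.0) = -3494.0

-3494.0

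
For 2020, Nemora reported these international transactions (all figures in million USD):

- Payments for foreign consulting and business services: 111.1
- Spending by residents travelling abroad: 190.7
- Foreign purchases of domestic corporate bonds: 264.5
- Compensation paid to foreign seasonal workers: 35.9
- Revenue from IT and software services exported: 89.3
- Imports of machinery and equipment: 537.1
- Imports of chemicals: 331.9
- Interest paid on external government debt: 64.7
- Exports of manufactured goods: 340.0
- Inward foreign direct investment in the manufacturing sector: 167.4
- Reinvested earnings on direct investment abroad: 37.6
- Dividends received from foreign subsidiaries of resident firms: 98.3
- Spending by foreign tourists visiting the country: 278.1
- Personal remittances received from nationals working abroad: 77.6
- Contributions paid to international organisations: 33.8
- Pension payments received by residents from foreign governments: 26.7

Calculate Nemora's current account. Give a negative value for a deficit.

-357.6

Goods: 340.0 - 331.9 - 537.1 = -529.0
Services: 278.1 - 111.1 - 190.7 + 89.3 = 65.6
Primary income: -35.9 + 37.6 - 64.7 + 98.3 = 35.3
Secondary income: 26.7 - 33.8 + 77.6 = 70.5
Current account = (-529.0) + 65.6 + 35.3 + 70.5 = -357.6
(Excluded from the current account — financial account: foreign purchases of domestic corporate bonds 264.5, inward foreign direct investment in the manufacturing sector 167.4.)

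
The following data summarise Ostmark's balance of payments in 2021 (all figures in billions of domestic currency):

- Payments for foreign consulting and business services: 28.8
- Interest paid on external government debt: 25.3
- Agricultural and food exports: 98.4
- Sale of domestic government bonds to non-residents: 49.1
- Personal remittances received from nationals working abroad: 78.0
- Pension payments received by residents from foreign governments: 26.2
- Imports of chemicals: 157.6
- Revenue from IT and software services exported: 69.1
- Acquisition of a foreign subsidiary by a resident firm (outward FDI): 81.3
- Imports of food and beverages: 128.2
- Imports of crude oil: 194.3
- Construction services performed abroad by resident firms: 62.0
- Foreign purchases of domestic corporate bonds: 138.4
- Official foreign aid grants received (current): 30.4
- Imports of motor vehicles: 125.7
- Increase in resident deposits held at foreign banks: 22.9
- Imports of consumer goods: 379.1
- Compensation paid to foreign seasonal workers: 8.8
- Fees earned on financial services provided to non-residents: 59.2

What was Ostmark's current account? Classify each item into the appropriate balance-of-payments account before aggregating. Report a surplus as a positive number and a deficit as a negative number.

-624.5

Goods: 98.4 - 157.6 - 128.2 - 379.1 - 194.3 - 125.7 = -886.5
Services: 69.1 - 28.8 + 59.2 + 62.0 = 161.5
Primary income: -8.8 - 25.3 = -34.1
Secondary income: 26.2 + 30.4 + 78.0 = 134.6
Current account = (-886.5) + 161.5 + (-34.1) + 134.6 = -624.5
(Excluded from the current account — financial account: sale of domestic government bonds to non-residents 49.1, acquisition of a foreign subsidiary by a resident firm (outward FDI) 81.3, foreign purchases of domestic corporate bonds 138.4, increase in resident deposits held at foreign banks 22.9.)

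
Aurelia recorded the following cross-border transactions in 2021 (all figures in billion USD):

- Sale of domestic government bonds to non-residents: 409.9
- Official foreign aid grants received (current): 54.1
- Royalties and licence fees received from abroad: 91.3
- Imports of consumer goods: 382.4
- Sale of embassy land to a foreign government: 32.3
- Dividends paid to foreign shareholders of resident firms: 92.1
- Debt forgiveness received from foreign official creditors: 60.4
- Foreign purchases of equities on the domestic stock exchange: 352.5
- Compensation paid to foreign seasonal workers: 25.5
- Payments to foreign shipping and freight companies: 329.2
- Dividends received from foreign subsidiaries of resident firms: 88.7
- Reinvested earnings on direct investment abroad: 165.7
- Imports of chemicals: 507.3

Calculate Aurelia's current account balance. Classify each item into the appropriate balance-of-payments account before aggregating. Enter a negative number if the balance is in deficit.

Goods: -507.3 - 382.4 = -889.7
Services: -329.2 + 91.3 = -237.9
Primary income: 165.7 + 88.7 - 92.1 - 25.5 = 136.8
Secondary income: 54.1
Current account = (-889.7) + (-237.9) + 136.8 + 54.1 = -936.7
(Excluded from the current account — financial account: sale of domestic government bonds to non-residents 409.9, foreign purchases of equities on the domestic stock exchange 352.5; capital account: sale of embassy land to a foreign government 32.3, debt forgiveness received from foreign official creditors 60.4.)

-936.7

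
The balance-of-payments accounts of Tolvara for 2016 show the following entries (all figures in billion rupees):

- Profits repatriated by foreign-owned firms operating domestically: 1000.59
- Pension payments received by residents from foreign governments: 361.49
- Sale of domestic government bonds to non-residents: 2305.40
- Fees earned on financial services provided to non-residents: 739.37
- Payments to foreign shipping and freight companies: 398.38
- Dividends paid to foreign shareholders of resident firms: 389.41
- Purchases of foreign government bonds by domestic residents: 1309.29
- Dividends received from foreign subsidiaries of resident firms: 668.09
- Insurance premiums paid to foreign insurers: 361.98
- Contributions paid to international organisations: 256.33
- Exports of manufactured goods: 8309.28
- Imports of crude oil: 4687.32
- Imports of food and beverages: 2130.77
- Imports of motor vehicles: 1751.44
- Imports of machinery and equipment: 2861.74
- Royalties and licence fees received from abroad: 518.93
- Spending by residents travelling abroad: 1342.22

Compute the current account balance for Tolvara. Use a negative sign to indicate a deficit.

Goods: 8309.28 - 4687.32 - 1751.44 - 2130.77 - 2861.74 = -3121.99
Services: -398.38 + 739.37 + 518.93 - 361.98 - 1342.22 = -844.28
Primary income: -1000.59 - 389.41 + 668.09 = -721.91
Secondary income: 361.49 - 256.33 = 105.16
Current account = (-3121.99) + (-844.28) + (-721.91) + 105.16 = -4583.02
(Excluded from the current account — financial account: sale of domestic government bonds to non-residents 2305.40, purchases of foreign government bonds by domestic residents 1309.29.)

-4583.02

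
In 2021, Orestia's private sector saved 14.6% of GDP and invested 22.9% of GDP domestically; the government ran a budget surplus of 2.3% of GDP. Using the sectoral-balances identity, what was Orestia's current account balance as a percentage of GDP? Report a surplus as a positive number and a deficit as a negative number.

By the sectoral-balances identity, CA = (S_private - I) + (T - G).
Private balance = 14.6 - 22.9 = -8.3
Government balance (T - G) = 2.3
CA = -8.3 + 2.3 = -6.0

-6.0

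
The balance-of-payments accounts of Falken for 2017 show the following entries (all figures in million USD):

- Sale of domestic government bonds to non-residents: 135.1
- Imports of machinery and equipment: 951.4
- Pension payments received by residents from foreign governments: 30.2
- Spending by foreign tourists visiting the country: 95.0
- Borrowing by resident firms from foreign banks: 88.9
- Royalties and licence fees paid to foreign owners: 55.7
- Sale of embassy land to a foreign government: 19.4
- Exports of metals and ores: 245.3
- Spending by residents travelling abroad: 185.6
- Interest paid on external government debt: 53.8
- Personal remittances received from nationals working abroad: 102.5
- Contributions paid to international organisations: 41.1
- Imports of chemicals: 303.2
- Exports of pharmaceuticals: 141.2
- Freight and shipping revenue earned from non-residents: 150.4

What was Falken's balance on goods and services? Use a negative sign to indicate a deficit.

-864.0

Goods: -951.4 + 141.2 - 303.2 + 245.3 = -868.1
Services: -55.7 - 185.6 + 150.4 + 95.0 = 4.1
Trade balance = -868.1 + 4.1 = -864.0
(Excluded from the trade balance — financial account: sale of domestic government bonds to non-residents 135.1, borrowing by resident firms from foreign banks 88.9; secondary income: pension payments received by residents from foreign governments 30.2, personal remittances received from nationals working abroad 102.5, contributions paid to international organisations 41.1; capital account: sale of embassy land to a foreign government 19.4; primary income: interest paid on external government debt 53.8.)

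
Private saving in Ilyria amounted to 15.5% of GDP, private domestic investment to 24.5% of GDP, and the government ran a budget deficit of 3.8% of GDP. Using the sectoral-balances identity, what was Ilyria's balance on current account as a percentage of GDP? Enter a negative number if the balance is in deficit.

-12.8

By the sectoral-balances identity, CA = (S_private - I) + (T - G).
Private balance = 15.5 - 24.5 = -9.0
Government balance (T - G) = -3.8
CA = -9.0 + (-3.8) = -12.8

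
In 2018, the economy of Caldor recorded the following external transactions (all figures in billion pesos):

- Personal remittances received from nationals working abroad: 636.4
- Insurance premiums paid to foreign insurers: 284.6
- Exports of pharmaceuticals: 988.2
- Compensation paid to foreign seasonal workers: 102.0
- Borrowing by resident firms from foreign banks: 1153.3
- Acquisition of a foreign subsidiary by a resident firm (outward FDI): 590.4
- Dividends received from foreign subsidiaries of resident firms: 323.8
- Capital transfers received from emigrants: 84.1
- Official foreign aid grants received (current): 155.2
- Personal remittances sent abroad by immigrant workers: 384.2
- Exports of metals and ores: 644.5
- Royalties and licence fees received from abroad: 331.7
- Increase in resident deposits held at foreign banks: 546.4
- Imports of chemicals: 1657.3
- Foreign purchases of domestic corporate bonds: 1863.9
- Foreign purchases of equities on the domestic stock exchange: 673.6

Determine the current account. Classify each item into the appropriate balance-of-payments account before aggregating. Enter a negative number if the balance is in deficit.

651.7

Goods: -1657.3 + 644.5 + 988.2 = -24.6
Services: -284.6 + 331.7 = 47.1
Primary income: -102.0 + 323.8 = 221.8
Secondary income: 636.4 + 155.2 - 384.2 = 407.4
Current account = (-24.6) + 47.1 + 221.8 + 407.4 = 651.7
(Excluded from the current account — financial account: borrowing by resident firms from foreign banks 1153.3, acquisition of a foreign subsidiary by a resident firm (outward FDI) 590.4, increase in resident deposits held at foreign banks 546.4, foreign purchases of domestic corporate bonds 1863.9, foreign purchases of equities on the domestic stock exchange 673.6; capital account: capital transfers received from emigrants 84.1.)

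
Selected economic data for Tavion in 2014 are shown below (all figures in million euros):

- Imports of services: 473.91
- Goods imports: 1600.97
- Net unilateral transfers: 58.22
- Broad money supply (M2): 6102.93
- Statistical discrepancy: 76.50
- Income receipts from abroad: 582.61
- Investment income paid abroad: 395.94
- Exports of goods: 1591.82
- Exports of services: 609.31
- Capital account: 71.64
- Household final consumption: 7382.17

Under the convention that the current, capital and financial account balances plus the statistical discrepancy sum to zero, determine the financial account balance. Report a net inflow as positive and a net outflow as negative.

Goods balance = 1591.82 - 1600.97 = -9.15
Services balance = 609.31 - 473.91 = 135.40
Trade balance (goods + services) = -9.15 + 135.40 = 126.25
Net primary income = 582.61 - 395.94 = 186.67
Net secondary income = 58.22
Current account = 126.25 + 186.67 + 58.22 = 371.14
Financial account = -(371.14 + 71.64 + 76.50) = -519.28

-519.28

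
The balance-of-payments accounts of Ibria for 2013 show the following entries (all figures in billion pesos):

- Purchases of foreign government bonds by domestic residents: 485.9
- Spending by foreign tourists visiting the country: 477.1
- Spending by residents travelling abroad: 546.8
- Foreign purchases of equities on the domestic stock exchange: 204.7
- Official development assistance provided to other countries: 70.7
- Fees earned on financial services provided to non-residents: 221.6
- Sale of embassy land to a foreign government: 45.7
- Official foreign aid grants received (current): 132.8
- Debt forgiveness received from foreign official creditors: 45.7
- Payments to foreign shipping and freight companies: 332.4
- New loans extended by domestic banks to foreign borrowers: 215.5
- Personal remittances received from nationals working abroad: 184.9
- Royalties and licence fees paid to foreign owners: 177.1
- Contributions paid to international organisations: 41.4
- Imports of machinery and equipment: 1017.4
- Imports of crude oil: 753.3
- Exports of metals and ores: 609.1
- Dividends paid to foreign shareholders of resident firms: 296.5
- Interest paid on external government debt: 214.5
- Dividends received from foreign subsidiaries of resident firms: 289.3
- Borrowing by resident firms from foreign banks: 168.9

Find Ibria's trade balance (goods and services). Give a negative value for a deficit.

-1519.2

Goods: 609.1 - 1017.4 - 753.3 = -1161.6
Services: -332.4 - 546.8 + 477.1 - 177.1 + 221.6 = -357.6
Trade balance = -1161.6 + (-357.6) = -1519.2
(Excluded from the trade balance — financial account: purchases of foreign government bonds by domestic residents 485.9, foreign purchases of equities on the domestic stock exchange 204.7, new loans extended by domestic banks to foreign borrowers 215.5, borrowing by resident firms from foreign banks 168.9; secondary income: official development assistance provided to other countries 70.7, official foreign aid grants received (current) 132.8, personal remittances received from nationals working abroad 184.9, contributions paid to international organisations 41.4; capital account: sale of embassy land to a foreign government 45.7, debt forgiveness received from foreign official creditors 45.7; primary income: dividends paid to foreign shareholders of resident firms 296.5, interest paid on external government debt 214.5, dividends received from foreign subsidiaries of resident firms 289.3.)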